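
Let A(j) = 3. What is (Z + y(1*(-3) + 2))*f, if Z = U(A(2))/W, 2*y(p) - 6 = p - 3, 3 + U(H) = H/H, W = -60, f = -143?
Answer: -4433/30 ≈ -147.77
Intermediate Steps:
U(H) = -2 (U(H) = -3 + H/H = -3 + 1 = -2)
y(p) = 3/2 + p/2 (y(p) = 3 + (p - 3)/2 = 3 + (-3 + p)/2 = 3 + (-3/2 + p/2) = 3/2 + p/2)
Z = 1/30 (Z = -2/(-60) = -2*(-1/60) = 1/30 ≈ 0.033333)
(Z + y(1*(-3) + 2))*f = (1/30 + (3/2 + (1*(-3) + 2)/2))*(-143) = (1/30 + (3/2 + (-3 + 2)/2))*(-143) = (1/30 + (3/2 + (1/2)*(-1)))*(-143) = (1/30 + (3/2 - 1/2))*(-143) = (1/30 + 1)*(-143) = (31/30)*(-143) = -4433/30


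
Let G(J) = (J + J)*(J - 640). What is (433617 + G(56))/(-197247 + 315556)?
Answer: 368209/118309 ≈ 3.1123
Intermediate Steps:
G(J) = 2*J*(-640 + J) (G(J) = (2*J)*(-640 + J) = 2*J*(-640 + J))
(433617 + G(56))/(-197247 + 315556) = (433617 + 2*56*(-640 + 56))/(-197247 + 315556) = (433617 + 2*56*(-584))/118309 = (433617 - 65408)*(1/118309) = 368209*(1/118309) = 368209/118309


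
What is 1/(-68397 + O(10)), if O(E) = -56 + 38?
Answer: -1/68415 ≈ -1.4617e-5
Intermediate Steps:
O(E) = -18
1/(-68397 + O(10)) = 1/(-68397 - 18) = 1/(-68415) = -1/68415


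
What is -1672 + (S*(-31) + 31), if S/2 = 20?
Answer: -2881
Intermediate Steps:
S = 40 (S = 2*20 = 40)
-1672 + (S*(-31) + 31) = -1672 + (40*(-31) + 31) = -1672 + (-1240 + 31) = -1672 - 1209 = -2881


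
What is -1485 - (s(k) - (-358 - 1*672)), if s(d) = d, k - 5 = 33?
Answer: -2553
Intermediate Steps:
k = 38 (k = 5 + 33 = 38)
-1485 - (s(k) - (-358 - 1*672)) = -1485 - (38 - (-358 - 1*672)) = -1485 - (38 - (-358 - 672)) = -1485 - (38 - 1*(-1030)) = -1485 - (38 + 1030) = -1485 - 1*1068 = -1485 - 1068 = -2553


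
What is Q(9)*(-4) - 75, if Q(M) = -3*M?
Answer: 33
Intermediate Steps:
Q(9)*(-4) - 75 = -3*9*(-4) - 75 = -27*(-4) - 75 = 108 - 75 = 33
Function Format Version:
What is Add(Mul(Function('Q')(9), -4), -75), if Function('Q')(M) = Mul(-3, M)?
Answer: 33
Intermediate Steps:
Add(Mul(Function('Q')(9), -4), -75) = Add(Mul(Mul(-3, 9), -4), -75) = Add(Mul(-27, -4), -75) = Add(108, -75) = 33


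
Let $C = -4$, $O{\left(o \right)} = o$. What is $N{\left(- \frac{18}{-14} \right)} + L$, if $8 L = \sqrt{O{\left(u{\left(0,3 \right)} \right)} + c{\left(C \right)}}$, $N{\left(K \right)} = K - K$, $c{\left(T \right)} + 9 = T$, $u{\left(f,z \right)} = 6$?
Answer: $\frac{i \sqrt{7}}{8} \approx 0.33072 i$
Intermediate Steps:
$c{\left(T \right)} = -9 + T$
$N{\left(K \right)} = 0$
$L = \frac{i \sqrt{7}}{8}$ ($L = \frac{\sqrt{6 - 13}}{8} = \frac{\sqrt{-7}}{8} = \frac{i \sqrt{7}}{8} \approx 0.33072 i$)
$N{\left(- \frac{18}{-14} \right)} + L = 0 + \frac{i \sqrt{7}}{8} = \frac{i \sqrt{7}}{8}$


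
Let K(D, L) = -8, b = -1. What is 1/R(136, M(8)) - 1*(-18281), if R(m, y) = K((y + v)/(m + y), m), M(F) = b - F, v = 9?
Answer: 146247/8 ≈ 18281.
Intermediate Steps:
M(F) = -1 - F
R(m, y) = -8
1/R(136, M(8)) - 1*(-18281) = 1/(-8) - 1*(-18281) = -1/8 + 18281 = 146247/8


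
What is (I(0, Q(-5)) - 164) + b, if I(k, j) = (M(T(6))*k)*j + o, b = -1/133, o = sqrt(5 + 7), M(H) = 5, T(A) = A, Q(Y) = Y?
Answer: -21813/133 + 2*sqrt(3) ≈ -160.54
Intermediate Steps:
o = 2*sqrt(3) (o = sqrt(12) = 2*sqrt(3) ≈ 3.4641)
b = -1/133 (b = -1*1/133 = -1/133 ≈ -0.0075188)
I(k, j) = 2*sqrt(3) + 5*j*k (I(k, j) = (5*k)*j + 2*sqrt(3) = 5*j*k + 2*sqrt(3) = 2*sqrt(3) + 5*j*k)
(I(0, Q(-5)) - 164) + b = ((2*sqrt(3) + 5*(-5)*0) - 164) - 1/133 = ((2*sqrt(3) + 0) - 164) - 1/133 = (2*sqrt(3) - 164) - 1/133 = (-164 + 2*sqrt(3)) - 1/133 = -21813/133 + 2*sqrt(3)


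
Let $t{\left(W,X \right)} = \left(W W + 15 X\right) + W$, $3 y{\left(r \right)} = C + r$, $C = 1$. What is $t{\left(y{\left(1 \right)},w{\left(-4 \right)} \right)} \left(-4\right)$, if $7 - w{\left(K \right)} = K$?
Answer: $- \frac{5980}{9} \approx -664.44$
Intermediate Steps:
$w{\left(K \right)} = 7 - K$
$y{\left(r \right)} = \frac{1}{3} + \frac{r}{3}$ ($y{\left(r \right)} = \frac{1 + r}{3} = \frac{1}{3} + \frac{r}{3}$)
$t{\left(W,X \right)} = W + W^{2} + 15 X$ ($t{\left(W,X \right)} = \left(W^{2} + 15 X\right) + W = W + W^{2} + 15 X$)
$t{\left(y{\left(1 \right)},w{\left(-4 \right)} \right)} \left(-4\right) = \left(\left(\frac{1}{3} + \frac{1}{3} \cdot 1\right) + \left(\frac{1}{3} + \frac{1}{3} \cdot 1\right)^{2} + 15 \left(7 - -4\right)\right) \left(-4\right) = \left(\left(\frac{1}{3} + \frac{1}{3}\right) + \left(\frac{1}{3} + \frac{1}{3}\right)^{2} + 15 \left(7 + 4\right)\right) \left(-4\right) = \left(\frac{2}{3} + \left(\frac{2}{3}\right)^{2} + 15 \cdot 11\right) \left(-4\right) = \left(\frac{2}{3} + \frac{4}{9} + 165\right) \left(-4\right) = \frac{1495}{9} \left(-4\right) = - \frac{5980}{9}$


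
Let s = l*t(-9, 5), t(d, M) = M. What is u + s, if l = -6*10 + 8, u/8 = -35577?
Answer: -284876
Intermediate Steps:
u = -284616 (u = 8*(-35577) = -284616)
l = -52 (l = -60 + 8 = -52)
s = -260 (s = -52*5 = -260)
u + s = -284616 - 260 = -284876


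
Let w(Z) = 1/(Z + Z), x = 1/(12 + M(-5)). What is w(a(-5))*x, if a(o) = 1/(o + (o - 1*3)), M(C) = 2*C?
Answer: -13/4 ≈ -3.2500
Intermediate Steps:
a(o) = 1/(-3 + 2*o) (a(o) = 1/(o + (o - 3)) = 1/(o + (-3 + o)) = 1/(-3 + 2*o))
x = 1/2 (x = 1/(12 + 2*(-5)) = 1/(12 - 10) = 1/2 ≈ 0.50000)
w(Z) = 1/(2*Z)
w(a(-5))*x = (1/(2*(1/(-3 + 2*(-5)))))*(1/2) = (1/(2*(1/(-3 - 10))))*(1/2) = (1/(2*(1/(-13))))*(1/2) = (1/(2*(-1/13)))*(1/2) = ((1/2)*(-13))*(1/2) = -13/2*1/2 = -13/4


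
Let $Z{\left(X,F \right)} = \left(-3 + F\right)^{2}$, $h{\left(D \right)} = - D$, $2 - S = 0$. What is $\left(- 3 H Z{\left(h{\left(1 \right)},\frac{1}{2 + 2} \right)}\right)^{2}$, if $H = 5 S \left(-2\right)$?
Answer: $\frac{3294225}{16} \approx 2.0589 \cdot 10^{5}$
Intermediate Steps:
$S = 2$ ($S = 2 - 0 = 2 + 0 = 2$)
$H = -20$ ($H = 5 \cdot 2 \left(-2\right) = 10 \left(-2\right) = -20$)
$\left(- 3 H Z{\left(h{\left(1 \right)},\frac{1}{2 + 2} \right)}\right)^{2} = \left(\left(-3\right) \left(-20\right) \left(-3 + \frac{1}{2 + 2}\right)^{2}\right)^{2} = \left(60 \left(-3 + \frac{1}{4}\right)^{2}\right)^{2} = \left(60 \left(- \frac{11}{4}\right)^{2}\right)^{2} = \left(60 \cdot \frac{121}{16}\right)^{2} = \left(\frac{1815}{4}\right)^{2} = \frac{3294225}{16}$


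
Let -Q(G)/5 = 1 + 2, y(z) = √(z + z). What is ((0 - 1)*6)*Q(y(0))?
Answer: 90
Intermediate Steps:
y(z) = √2*√z (y(z) = √(2*z) = √2*√z)
Q(G) = -15 (Q(G) = -5*(1 + 2) = -5*3 = -15)
((0 - 1)*6)*Q(y(0)) = ((0 - 1)*6)*(-15) = -1*6*(-15) = -6*(-15) = 90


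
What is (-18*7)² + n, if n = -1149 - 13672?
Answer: 1055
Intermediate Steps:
n = -14821
(-18*7)² + n = (-18*7)² - 14821 = (-1*126)² - 14821 = (-126)² - 14821 = 15876 - 14821 = 1055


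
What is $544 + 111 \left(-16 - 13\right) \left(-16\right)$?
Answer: $52048$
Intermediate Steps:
$544 + 111 \left(-16 - 13\right) \left(-16\right) = 544 + 111 \left(\left(-29\right) \left(-16\right)\right) = 544 + 111 \cdot 464 = 544 + 51504 = 52048$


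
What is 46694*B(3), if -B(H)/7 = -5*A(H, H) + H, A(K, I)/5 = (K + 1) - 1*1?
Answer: 23533776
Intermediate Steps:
A(K, I) = 5*K (A(K, I) = 5*((K + 1) - 1*1) = 5*((1 + K) - 1) = 5*K)
B(H) = 168*H (B(H) = -7*(-25*H + H) = -(-168)*H = 168*H)
46694*B(3) = 46694*(168*3) = 46694*504 = 23533776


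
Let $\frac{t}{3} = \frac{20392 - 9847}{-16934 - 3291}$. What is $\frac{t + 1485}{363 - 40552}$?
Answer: $- \frac{6000498}{162564505} \approx -0.036911$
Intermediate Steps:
$t = - \frac{6327}{4045}$ ($t = 3 \frac{20392 - 9847}{-16934 - 3291} = 3 \frac{20392 - 9847}{-20225} = 3 \cdot 10545 \left(- \frac{1}{20225}\right) = 3 \left(- \frac{2109}{4045}\right) = - \frac{6327}{4045} \approx -1.5642$)
$\frac{t + 1485}{363 - 40552} = \frac{- \frac{6327}{4045} + 1485}{363 - 40552} = \frac{6000498}{4045 \left(-40189\right)} = \frac{6000498}{4045} \left(- \frac{1}{40189}\right) = - \frac{6000498}{162564505}$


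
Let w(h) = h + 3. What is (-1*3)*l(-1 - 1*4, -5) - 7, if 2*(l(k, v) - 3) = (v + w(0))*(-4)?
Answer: -28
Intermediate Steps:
w(h) = 3 + h
l(k, v) = -3 - 2*v (l(k, v) = 3 + ((v + (3 + 0))*(-4))/2 = 3 + ((v + 3)*(-4))/2 = 3 + ((3 + v)*(-4))/2 = 3 + (-12 - 4*v)/2 = 3 + (-6 - 2*v) = -3 - 2*v)
(-1*3)*l(-1 - 1*4, -5) - 7 = (-1*3)*(-3 - 2*(-5)) - 7 = -3*(-3 + 10) - 7 = -3*7 - 7 = -21 - 7 = -28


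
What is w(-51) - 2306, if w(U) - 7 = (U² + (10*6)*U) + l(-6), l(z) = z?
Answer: -2764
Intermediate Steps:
w(U) = 1 + U² + 60*U (w(U) = 7 + ((U² + (10*6)*U) - 6) = 7 + ((U² + 60*U) - 6) = 7 + (-6 + U² + 60*U) = 1 + U² + 60*U)
w(-51) - 2306 = (1 + (-51)² + 60*(-51)) - 2306 = (1 + 2601 - 3060) - 2306 = -458 - 2306 = -2764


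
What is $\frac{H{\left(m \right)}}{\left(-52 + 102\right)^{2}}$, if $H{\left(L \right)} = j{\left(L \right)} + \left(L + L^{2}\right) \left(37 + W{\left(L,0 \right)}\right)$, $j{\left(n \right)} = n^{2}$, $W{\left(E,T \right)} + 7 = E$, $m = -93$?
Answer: $- \frac{530379}{2500} \approx -212.15$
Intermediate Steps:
$W{\left(E,T \right)} = -7 + E$
$H{\left(L \right)} = L^{2} + \left(30 + L\right) \left(L + L^{2}\right)$ ($H{\left(L \right)} = L^{2} + \left(L + L^{2}\right) \left(37 + \left(-7 + L\right)\right) = L^{2} + \left(L + L^{2}\right) \left(30 + L\right) = L^{2} + \left(30 + L\right) \left(L + L^{2}\right)$)
$\frac{H{\left(m \right)}}{\left(-52 + 102\right)^{2}} = \frac{\left(-93\right) \left(30 + \left(-93\right)^{2} + 32 \left(-93\right)\right)}{\left(-52 + 102\right)^{2}} = \frac{\left(-93\right) \left(30 + 8649 - 2976\right)}{50^{2}} = \frac{\left(-93\right) 5703}{2500} = \left(-530379\right) \frac{1}{2500} = - \frac{530379}{2500}$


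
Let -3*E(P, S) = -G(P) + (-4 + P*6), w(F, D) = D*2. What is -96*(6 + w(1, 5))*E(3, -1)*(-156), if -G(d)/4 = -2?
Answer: -479232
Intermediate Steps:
G(d) = 8 (G(d) = -4*(-2) = 8)
w(F, D) = 2*D
E(P, S) = 4 - 2*P (E(P, S) = -(-1*8 + (-4 + P*6))/3 = -(-8 + (-4 + 6*P))/3 = -(-12 + 6*P)/3 = 4 - 2*P)
-96*(6 + w(1, 5))*E(3, -1)*(-156) = -96*(6 + 2*5)*(4 - 2*3)*(-156) = -96*(6 + 10)*(4 - 6)*(-156) = -1536*(-2)*(-156) = -96*(-32)*(-156) = 3072*(-156) = -479232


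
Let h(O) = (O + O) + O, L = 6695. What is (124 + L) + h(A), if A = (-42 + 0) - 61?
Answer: 6510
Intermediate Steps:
A = -103 (A = -42 - 61 = -103)
h(O) = 3*O (h(O) = 2*O + O = 3*O)
(124 + L) + h(A) = (124 + 6695) + 3*(-103) = 6819 - 309 = 6510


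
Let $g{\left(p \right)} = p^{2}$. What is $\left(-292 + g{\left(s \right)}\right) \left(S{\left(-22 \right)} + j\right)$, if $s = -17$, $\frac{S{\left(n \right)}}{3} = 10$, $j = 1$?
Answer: $-93$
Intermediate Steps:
$S{\left(n \right)} = 30$ ($S{\left(n \right)} = 3 \cdot 10 = 30$)
$\left(-292 + g{\left(s \right)}\right) \left(S{\left(-22 \right)} + j\right) = \left(-292 + \left(-17\right)^{2}\right) \left(30 + 1\right) = \left(-292 + 289\right) 31 = \left(-3\right) 31 = -93$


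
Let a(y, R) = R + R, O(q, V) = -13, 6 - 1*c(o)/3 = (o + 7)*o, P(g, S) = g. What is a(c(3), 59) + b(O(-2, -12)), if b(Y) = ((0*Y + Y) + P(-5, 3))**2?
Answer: 442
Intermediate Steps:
c(o) = 18 - 3*o*(7 + o) (c(o) = 18 - 3*(o + 7)*o = 18 - 3*(7 + o)*o = 18 - 3*o*(7 + o))
a(y, R) = 2*R
b(Y) = (-5 + Y)**2 (b(Y) = ((0*Y + Y) - 5)**2 = ((0 + Y) - 5)**2 = (Y - 5)**2 = (-5 + Y)**2)
a(c(3), 59) + b(O(-2, -12)) = 2*59 + (-5 - 13)**2 = 118 + (-18)**2 = 118 + 324 = 442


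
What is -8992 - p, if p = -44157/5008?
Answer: -44987779/5008 ≈ -8983.2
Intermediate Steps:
p = -44157/5008 (p = -44157*1/5008 = -44157/5008 ≈ -8.8173)
-8992 - p = -8992 - 1*(-44157/5008) = -8992 + 44157/5008 = -44987779/5008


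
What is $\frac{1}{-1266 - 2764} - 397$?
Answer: $- \frac{1599911}{4030} \approx -397.0$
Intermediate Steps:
$\frac{1}{-1266 - 2764} - 397 = \frac{1}{-4030} - 397 = - \frac{1}{4030} - 397 = - \frac{1599911}{4030}$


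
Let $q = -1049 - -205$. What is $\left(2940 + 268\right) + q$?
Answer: $2364$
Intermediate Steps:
$q = -844$ ($q = -1049 + 205 = -844$)
$\left(2940 + 268\right) + q = \left(2940 + 268\right) - 844 = 3208 - 844 = 2364$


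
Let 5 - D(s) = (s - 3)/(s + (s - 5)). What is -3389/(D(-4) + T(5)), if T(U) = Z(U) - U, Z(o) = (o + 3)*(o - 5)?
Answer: 44057/7 ≈ 6293.9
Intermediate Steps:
D(s) = 5 - (-3 + s)/(-5 + 2*s) (D(s) = 5 - (s - 3)/(s + (s - 5)) = 5 - (-3 + s)/(s + (-5 + s)) = 5 - (-3 + s)/(-5 + 2*s))
Z(o) = (-5 + o)*(3 + o) (Z(o) = (3 + o)*(-5 + o) = (-5 + o)*(3 + o))
T(U) = -15 + U² - 3*U (T(U) = (-15 + U² - 2*U) - U = -15 + U² - 3*U)
-3389/(D(-4) + T(5)) = -3389/((-22 + 9*(-4))/(-5 + 2*(-4)) + (-15 + 5² - 3*5)) = -3389/((-22 - 36)/(-5 - 8) + (-15 + 25 - 15)) = -3389/(-58/(-13) - 5) = -3389/(-1/13*(-58) - 5) = -3389/(58/13 - 5) = -3389/(-7/13) = -13/7*(-3389) = 44057/7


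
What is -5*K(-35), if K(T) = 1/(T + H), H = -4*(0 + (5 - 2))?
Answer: 5/47 ≈ 0.10638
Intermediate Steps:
H = -12 (H = -4*(0 + 3) = -4*3 = -12)
K(T) = 1/(-12 + T) (K(T) = 1/(T - 12) = 1/(-12 + T))
-5*K(-35) = -5/(-12 - 35) = -5/(-47) = -5*(-1/47) = 5/47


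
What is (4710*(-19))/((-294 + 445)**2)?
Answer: -89490/22801 ≈ -3.9248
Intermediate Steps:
(4710*(-19))/((-294 + 445)**2) = -89490/(151**2) = -89490/22801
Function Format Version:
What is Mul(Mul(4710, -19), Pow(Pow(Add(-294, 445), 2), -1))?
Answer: Rational(-89490, 22801) ≈ -3.9248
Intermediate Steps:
Mul(Mul(4710, -19), Pow(Pow(Add(-294, 445), 2), -1)) = Mul(-89490, Pow(Pow(151, 2), -1)) = Mul(-89490, Pow(22801, -1)) = Mul(-89490, Rational(1, 22801)) = Rational(-89490, 22801)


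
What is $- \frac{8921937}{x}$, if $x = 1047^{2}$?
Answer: $- \frac{2973979}{365403} \approx -8.1389$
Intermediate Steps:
$x = 1096209$
$- \frac{8921937}{x} = - \frac{8921937}{1096209} = \left(-8921937\right) \frac{1}{1096209} = - \frac{2973979}{365403}$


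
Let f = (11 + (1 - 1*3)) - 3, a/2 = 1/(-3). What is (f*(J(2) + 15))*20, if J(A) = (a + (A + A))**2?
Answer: 9400/3 ≈ 3133.3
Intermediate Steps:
a = -2/3 (a = 2/(-3) = 2*(-1/3) = -2/3 ≈ -0.66667)
J(A) = (-2/3 + 2*A)**2 (J(A) = (-2/3 + (A + A))**2 = (-2/3 + 2*A)**2)
f = 6 (f = (11 + (1 - 3)) - 3 = (11 - 2) - 3 = 9 - 3 = 6)
(f*(J(2) + 15))*20 = (6*(4*(-1 + 3*2)**2/9 + 15))*20 = (6*(4*(-1 + 6)**2/9 + 15))*20 = (6*((4/9)*5**2 + 15))*20 = (6*((4/9)*25 + 15))*20 = (6*(100/9 + 15))*20 = (6*(235/9))*20 = (470/3)*20 = 9400/3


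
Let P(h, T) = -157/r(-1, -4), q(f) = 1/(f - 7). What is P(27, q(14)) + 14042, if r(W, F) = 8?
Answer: 112179/8 ≈ 14022.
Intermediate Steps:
q(f) = 1/(-7 + f)
P(h, T) = -157/8
P(27, q(14)) + 14042 = -157/8 + 14042 = 112179/8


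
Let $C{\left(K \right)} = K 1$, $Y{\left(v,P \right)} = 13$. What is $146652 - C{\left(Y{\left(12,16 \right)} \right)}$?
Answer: $146639$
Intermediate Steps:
$C{\left(K \right)} = K$
$146652 - C{\left(Y{\left(12,16 \right)} \right)} = 146652 - 13 = 146639$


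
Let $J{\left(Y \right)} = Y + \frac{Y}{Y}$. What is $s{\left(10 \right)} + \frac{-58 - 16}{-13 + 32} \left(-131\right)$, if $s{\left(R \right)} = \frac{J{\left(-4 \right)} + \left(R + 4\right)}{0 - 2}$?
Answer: $\frac{19179}{38} \approx 504.71$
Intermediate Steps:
$J{\left(Y \right)} = 1 + Y$ ($J{\left(Y \right)} = Y + 1 = 1 + Y$)
$s{\left(R \right)} = - \frac{1}{2} - \frac{R}{2}$ ($s{\left(R \right)} = \frac{\left(1 - 4\right) + \left(R + 4\right)}{0 - 2} = \frac{-3 + \left(4 + R\right)}{-2} = \left(1 + R\right) \left(- \frac{1}{2}\right) = - \frac{1}{2} - \frac{R}{2}$)
$s{\left(10 \right)} + \frac{-58 - 16}{-13 + 32} \left(-131\right) = \left(- \frac{1}{2} - 5\right) + \frac{-58 - 16}{-13 + 32} \left(-131\right) = \left(- \frac{1}{2} - 5\right) + - \frac{74}{19} \left(-131\right) = - \frac{11}{2} + \left(-74\right) \frac{1}{19} \left(-131\right) = - \frac{11}{2} - - \frac{9694}{19} = - \frac{11}{2} + \frac{9694}{19} = \frac{19179}{38}$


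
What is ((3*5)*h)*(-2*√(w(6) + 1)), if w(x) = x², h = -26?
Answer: 780*√37 ≈ 4744.6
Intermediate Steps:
((3*5)*h)*(-2*√(w(6) + 1)) = ((3*5)*(-26))*(-2*√(6² + 1)) = (15*(-26))*(-2*√(36 + 1)) = -(-780)*√37 = 780*√37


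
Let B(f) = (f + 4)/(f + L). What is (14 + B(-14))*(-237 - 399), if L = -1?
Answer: -9328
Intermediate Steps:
B(f) = (4 + f)/(-1 + f) (B(f) = (f + 4)/(f - 1) = (4 + f)/(-1 + f))
(14 + B(-14))*(-237 - 399) = (14 + (4 - 14)/(-1 - 14))*(-237 - 399) = (14 - 10/(-15))*(-636) = (14 - 1/15*(-10))*(-636) = (14 + ⅔)*(-636) = (44/3)*(-636) = -9328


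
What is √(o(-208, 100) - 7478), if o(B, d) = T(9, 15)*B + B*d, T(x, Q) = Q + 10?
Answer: I*√33478 ≈ 182.97*I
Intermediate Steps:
T(x, Q) = 10 + Q
o(B, d) = 25*B + B*d (o(B, d) = (10 + 15)*B + B*d = 25*B + B*d)
√(o(-208, 100) - 7478) = √(-208*(25 + 100) - 7478) = √(-208*125 - 7478) = √(-26000 - 7478) = √(-33478) = I*√33478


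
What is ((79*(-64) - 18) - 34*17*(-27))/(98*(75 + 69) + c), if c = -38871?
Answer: -10532/24759 ≈ -0.42538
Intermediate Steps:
((79*(-64) - 18) - 34*17*(-27))/(98*(75 + 69) + c) = ((79*(-64) - 18) - 34*17*(-27))/(98*(75 + 69) - 38871) = ((-5056 - 18) - 578*(-27))/(98*144 - 38871) = (-5074 + 15606)/(14112 - 38871) = 10532/(-24759) = 10532*(-1/24759) = -10532/24759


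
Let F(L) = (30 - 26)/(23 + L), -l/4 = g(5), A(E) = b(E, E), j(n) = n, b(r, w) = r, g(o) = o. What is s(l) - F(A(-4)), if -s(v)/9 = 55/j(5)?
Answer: -1885/19 ≈ -99.211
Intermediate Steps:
A(E) = E
l = -20 (l = -4*5 = -20)
F(L) = 4/(23 + L)
s(v) = -99 (s(v) = -495/5 = -9*11 = -99)
s(l) - F(A(-4)) = -99 - 4/(23 - 4) = -99 - 4/19 = -1885/19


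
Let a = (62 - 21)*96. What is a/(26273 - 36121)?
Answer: -492/1231 ≈ -0.39967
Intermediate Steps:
a = 3936 (a = 41*96 = 3936)
a/(26273 - 36121) = 3936/(26273 - 36121) = 3936/(-9848) = 3936*(-1/9848) = -492/1231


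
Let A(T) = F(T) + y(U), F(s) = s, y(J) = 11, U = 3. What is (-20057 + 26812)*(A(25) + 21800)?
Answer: 147502180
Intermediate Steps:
A(T) = 11 + T (A(T) = T + 11 = 11 + T)
(-20057 + 26812)*(A(25) + 21800) = (-20057 + 26812)*((11 + 25) + 21800) = 6755*(36 + 21800) = 6755*21836 = 147502180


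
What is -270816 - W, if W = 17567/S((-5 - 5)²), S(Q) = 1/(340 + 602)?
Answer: -16818930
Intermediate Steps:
S(Q) = 1/942
W = 16548114 (W = 17567/(1/942) = 17567*942 = 16548114)
-270816 - W = -270816 - 1*16548114 = -270816 - 16548114 = -16818930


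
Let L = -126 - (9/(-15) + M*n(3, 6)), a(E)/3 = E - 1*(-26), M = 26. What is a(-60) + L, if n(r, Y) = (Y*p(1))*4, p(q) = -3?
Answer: 8223/5 ≈ 1644.6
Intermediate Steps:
n(r, Y) = -12*Y (n(r, Y) = (Y*(-3))*4 = -3*Y*4 = -12*Y)
a(E) = 78 + 3*E (a(E) = 3*(E - 1*(-26)) = 3*(E + 26) = 3*(26 + E) = 78 + 3*E)
L = 8733/5 (L = -126 - (9/(-15) + 26*(-12*6)) = -126 - (9*(-1/15) + 26*(-72)) = -126 - (-3/5 - 1872) = -126 - 1*(-9363/5) = -126 + 9363/5 = 8733/5 ≈ 1746.6)
a(-60) + L = (78 + 3*(-60)) + 8733/5 = (78 - 180) + 8733/5 = -102 + 8733/5 = 8223/5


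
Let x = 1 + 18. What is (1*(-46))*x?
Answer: -874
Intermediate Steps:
x = 19
(1*(-46))*x = (1*(-46))*19 = -46*19 = -874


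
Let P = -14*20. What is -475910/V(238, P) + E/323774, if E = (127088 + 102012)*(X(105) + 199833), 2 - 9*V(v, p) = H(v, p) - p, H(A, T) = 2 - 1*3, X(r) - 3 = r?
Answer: 7037590688880/44842699 ≈ 1.5694e+5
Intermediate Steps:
P = -280
X(r) = 3 + r
H(A, T) = -1 (H(A, T) = 2 - 3 = -1)
V(v, p) = ⅓ + p/9 (V(v, p) = 2/9 - (-1 - p)/9 = 2/9 + (⅑ + p/9) = ⅓ + p/9)
E = 45806483100 (E = (127088 + 102012)*((3 + 105) + 199833) = 229100*(108 + 199833) = 229100*199941 = 45806483100)
-475910/V(238, P) + E/323774 = -475910/(⅓ + (⅑)*(-280)) + 45806483100/323774 = -475910/(⅓ - 280/9) + 45806483100*(1/323774) = -475910/(-277/9) + 22903241550/161887 = -475910*(-9/277) + 22903241550/161887 = 4283190/277 + 22903241550/161887 = 7037590688880/44842699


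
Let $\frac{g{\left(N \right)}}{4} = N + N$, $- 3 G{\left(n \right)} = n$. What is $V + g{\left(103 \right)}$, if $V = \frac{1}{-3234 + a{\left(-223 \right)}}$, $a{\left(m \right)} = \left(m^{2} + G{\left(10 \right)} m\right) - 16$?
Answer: $\frac{116733611}{141667} \approx 824.0$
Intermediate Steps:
$G{\left(n \right)} = - \frac{n}{3}$
$g{\left(N \right)} = 8 N$ ($g{\left(N \right)} = 4 \left(N + N\right) = 4 \cdot 2 N = 8 N$)
$a{\left(m \right)} = -16 + m^{2} - \frac{10 m}{3}$ ($a{\left(m \right)} = \left(m^{2} + \left(- \frac{1}{3}\right) 10 m\right) - 16 = \left(m^{2} - \frac{10 m}{3}\right) - 16 = -16 + m^{2} - \frac{10 m}{3}$)
$V = \frac{3}{141667}$ ($V = \frac{1}{-3234 - \left(- \frac{2182}{3} - 49729\right)} = \frac{1}{-3234 + \left(-16 + 49729 + \frac{2230}{3}\right)} = \frac{1}{-3234 + \frac{151369}{3}} = \frac{1}{\frac{141667}{3}} = \frac{3}{141667} \approx 2.1176 \cdot 10^{-5}$)
$V + g{\left(103 \right)} = \frac{3}{141667} + 8 \cdot 103 = \frac{3}{141667} + 824 = \frac{116733611}{141667}$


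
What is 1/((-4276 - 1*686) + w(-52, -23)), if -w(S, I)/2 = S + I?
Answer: -1/4812 ≈ -0.00020781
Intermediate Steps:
w(S, I) = -2*I - 2*S (w(S, I) = -2*(S + I) = -2*(I + S) = -2*I - 2*S)
1/((-4276 - 1*686) + w(-52, -23)) = 1/((-4276 - 1*686) + (-2*(-23) - 2*(-52))) = 1/((-4276 - 686) + (46 + 104)) = 1/(-4962 + 150) = 1/(-4812) = -1/4812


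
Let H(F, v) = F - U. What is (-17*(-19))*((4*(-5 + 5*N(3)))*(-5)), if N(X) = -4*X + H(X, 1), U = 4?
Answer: 452200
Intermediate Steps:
H(F, v) = -4 + F (H(F, v) = F - 1*4 = F - 4 = -4 + F)
N(X) = -4 - 3*X (N(X) = -4*X + (-4 + X) = -4 - 3*X)
(-17*(-19))*((4*(-5 + 5*N(3)))*(-5)) = (-17*(-19))*((4*(-5 + 5*(-4 - 3*3)))*(-5)) = 323*((4*(-5 + 5*(-4 - 9)))*(-5)) = 323*((4*(-5 + 5*(-13)))*(-5)) = 323*((4*(-5 - 65))*(-5)) = 323*((4*(-70))*(-5)) = 323*(-280*(-5)) = 323*1400 = 452200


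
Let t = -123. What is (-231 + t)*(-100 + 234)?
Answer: -47436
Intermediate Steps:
(-231 + t)*(-100 + 234) = (-231 - 123)*(-100 + 234) = -354*134 = -47436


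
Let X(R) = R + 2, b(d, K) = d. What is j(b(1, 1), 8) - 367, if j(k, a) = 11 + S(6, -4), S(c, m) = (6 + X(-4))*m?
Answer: -372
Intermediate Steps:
X(R) = 2 + R
S(c, m) = 4*m (S(c, m) = (6 + (2 - 4))*m = (6 - 2)*m = 4*m)
j(k, a) = -5 (j(k, a) = 11 + 4*(-4) = 11 - 16 = -5)
j(b(1, 1), 8) - 367 = -5 - 367 = -372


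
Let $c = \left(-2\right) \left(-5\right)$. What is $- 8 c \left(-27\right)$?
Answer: $2160$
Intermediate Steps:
$c = 10$
$- 8 c \left(-27\right) = \left(-8\right) 10 \left(-27\right) = \left(-80\right) \left(-27\right) = 2160$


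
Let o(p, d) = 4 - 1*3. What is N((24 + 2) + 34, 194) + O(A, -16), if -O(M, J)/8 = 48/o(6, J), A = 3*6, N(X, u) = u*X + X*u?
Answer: 22896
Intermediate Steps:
N(X, u) = 2*X*u (N(X, u) = X*u + X*u = 2*X*u)
o(p, d) = 1 (o(p, d) = 4 - 3 = 1)
A = 18
O(M, J) = -384 (O(M, J) = -384/1 = -384)
N((24 + 2) + 34, 194) + O(A, -16) = 2*((24 + 2) + 34)*194 - 384 = 2*(26 + 34)*194 - 384 = 2*60*194 - 384 = 23280 - 384 = 22896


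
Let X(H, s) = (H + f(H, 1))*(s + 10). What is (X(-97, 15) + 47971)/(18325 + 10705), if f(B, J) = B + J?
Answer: 21573/14515 ≈ 1.4863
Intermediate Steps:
X(H, s) = (1 + 2*H)*(10 + s) (X(H, s) = (H + (H + 1))*(s + 10) = (H + (1 + H))*(10 + s) = (1 + 2*H)*(10 + s))
(X(-97, 15) + 47971)/(18325 + 10705) = ((10 + 15 + 20*(-97) + 2*(-97)*15) + 47971)/(18325 + 10705) = ((10 + 15 - 1940 - 2910) + 47971)/29030 = (-4825 + 47971)*(1/29030) = 43146*(1/29030) = 21573/14515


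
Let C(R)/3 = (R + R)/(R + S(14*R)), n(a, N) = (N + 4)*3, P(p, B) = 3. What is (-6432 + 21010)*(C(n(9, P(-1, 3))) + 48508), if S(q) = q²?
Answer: 2911335089476/4117 ≈ 7.0715e+8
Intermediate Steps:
n(a, N) = 12 + 3*N (n(a, N) = (4 + N)*3 = 12 + 3*N)
C(R) = 6*R/(R + 196*R²) (C(R) = 3*((R + R)/(R + (14*R)²)) = 3*((2*R)/(R + 196*R²)) = 3*(2*R/(R + 196*R²)) = 6*R/(R + 196*R²))
(-6432 + 21010)*(C(n(9, P(-1, 3))) + 48508) = (-6432 + 21010)*(6/(1 + 196*(12 + 3*3)) + 48508) = 14578*(6/(1 + 196*(12 + 9)) + 48508) = 14578*(6/(1 + 196*21) + 48508) = 14578*(6/(1 + 4116) + 48508) = 14578*(6/4117 + 48508) = 14578*(199707442/4117) = 2911335089476/4117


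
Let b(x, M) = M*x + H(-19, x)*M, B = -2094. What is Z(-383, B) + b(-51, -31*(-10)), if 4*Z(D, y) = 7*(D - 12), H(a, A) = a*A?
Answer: 1135555/4 ≈ 2.8389e+5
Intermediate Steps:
H(a, A) = A*a
Z(D, y) = -21 + 7*D/4 (Z(D, y) = (7*(D - 12))/4 = (7*(-12 + D))/4 = (-84 + 7*D)/4 = -21 + 7*D/4)
b(x, M) = -18*M*x (b(x, M) = M*x + (x*(-19))*M = M*x + (-19*x)*M = M*x - 19*M*x = -18*M*x)
Z(-383, B) + b(-51, -31*(-10)) = (-21 + (7/4)*(-383)) - 18*(-31*(-10))*(-51) = (-21 - 2681/4) - 18*310*(-51) = -2765/4 + 284580 = 1135555/4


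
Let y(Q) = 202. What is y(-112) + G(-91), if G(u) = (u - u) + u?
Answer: 111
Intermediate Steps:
G(u) = u (G(u) = 0 + u = u)
y(-112) + G(-91) = 202 - 91 = 111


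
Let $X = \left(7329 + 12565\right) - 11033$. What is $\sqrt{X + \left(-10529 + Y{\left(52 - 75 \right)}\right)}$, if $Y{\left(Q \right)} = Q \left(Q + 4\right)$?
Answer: $i \sqrt{1231} \approx 35.086 i$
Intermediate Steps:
$Y{\left(Q \right)} = Q \left(4 + Q\right)$
$X = 8861$ ($X = 19894 - 11033 = 8861$)
$\sqrt{X + \left(-10529 + Y{\left(52 - 75 \right)}\right)} = \sqrt{8861 - \left(10529 - \left(52 - 75\right) \left(4 + \left(52 - 75\right)\right)\right)} = \sqrt{8861 - \left(10529 + 23 \left(4 - 23\right)\right)} = \sqrt{8861 - 10092} = \sqrt{-1231} = i \sqrt{1231}$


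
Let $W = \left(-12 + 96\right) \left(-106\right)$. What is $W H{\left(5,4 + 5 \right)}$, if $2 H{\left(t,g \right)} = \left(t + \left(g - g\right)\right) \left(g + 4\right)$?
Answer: $-289380$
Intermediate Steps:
$W = -8904$ ($W = 84 \left(-106\right) = -8904$)
$H{\left(t,g \right)} = \frac{t \left(4 + g\right)}{2}$ ($H{\left(t,g \right)} = \frac{\left(t + \left(g - g\right)\right) \left(g + 4\right)}{2} = \frac{\left(t + 0\right) \left(4 + g\right)}{2} = \frac{t \left(4 + g\right)}{2}$)
$W H{\left(5,4 + 5 \right)} = - 8904 \cdot \frac{1}{2} \cdot 5 \left(4 + \left(4 + 5\right)\right) = - 8904 \cdot \frac{1}{2} \cdot 5 \left(4 + 9\right) = - 8904 \cdot \frac{1}{2} \cdot 5 \cdot 13 = \left(-8904\right) \frac{65}{2} = -289380$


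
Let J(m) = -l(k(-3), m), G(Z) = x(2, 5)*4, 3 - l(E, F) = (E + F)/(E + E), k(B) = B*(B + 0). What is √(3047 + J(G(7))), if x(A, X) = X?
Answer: √109642/6 ≈ 55.187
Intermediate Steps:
k(B) = B² (k(B) = B*B = B²)
l(E, F) = 3 - (E + F)/(2*E) (l(E, F) = 3 - (E + F)/(E + E) = 3 - (E + F)/(2*E))
G(Z) = 20 (G(Z) = 5*4 = 20)
J(m) = -5/2 + m/18 (J(m) = -(-m + 5*(-3)²)/(2*((-3)²)) = -(-m + 5*9)/(2*9) = -(-m + 45)/(2*9) = -(45 - m)/(2*9) = -(5/2 - m/18) = -5/2 + m/18)
√(3047 + J(G(7))) = √(3047 + (-5/2 + (1/18)*20)) = √(3047 + (-5/2 + 10/9)) = √(3047 - 25/18) = √(54821/18) = √109642/6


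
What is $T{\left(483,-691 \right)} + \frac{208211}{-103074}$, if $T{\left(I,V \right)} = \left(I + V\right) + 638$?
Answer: $\frac{44113609}{103074} \approx 427.98$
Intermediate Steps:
$T{\left(I,V \right)} = 638 + I + V$
$T{\left(483,-691 \right)} + \frac{208211}{-103074} = \left(638 + 483 - 691\right) + \frac{208211}{-103074} = 430 + 208211 \left(- \frac{1}{103074}\right) = 430 - \frac{208211}{103074} = \frac{44113609}{103074}$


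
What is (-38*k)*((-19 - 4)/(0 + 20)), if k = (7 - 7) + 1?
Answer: 437/10 ≈ 43.700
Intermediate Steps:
k = 1 (k = 0 + 1 = 1)
(-38*k)*((-19 - 4)/(0 + 20)) = (-38*1)*((-19 - 4)/(0 + 20)) = -(-874)/20 = -38*(-23/20) = 437/10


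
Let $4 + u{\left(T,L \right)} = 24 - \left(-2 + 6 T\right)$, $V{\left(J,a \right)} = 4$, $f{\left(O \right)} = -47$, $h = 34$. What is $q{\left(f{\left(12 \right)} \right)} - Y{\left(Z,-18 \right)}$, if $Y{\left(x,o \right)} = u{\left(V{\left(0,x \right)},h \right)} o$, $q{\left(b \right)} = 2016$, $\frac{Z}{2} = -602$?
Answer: $1980$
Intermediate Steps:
$Z = -1204$ ($Z = 2 \left(-602\right) = -1204$)
$u{\left(T,L \right)} = 22 - 6 T$ ($u{\left(T,L \right)} = -4 - \left(-26 + 6 T\right) = 22 - 6 T$)
$Y{\left(x,o \right)} = - 2 o$ ($Y{\left(x,o \right)} = \left(22 - 24\right) o = - 2 o$)
$q{\left(f{\left(12 \right)} \right)} - Y{\left(Z,-18 \right)} = 2016 - \left(-2\right) \left(-18\right) = 2016 - 36 = 1980$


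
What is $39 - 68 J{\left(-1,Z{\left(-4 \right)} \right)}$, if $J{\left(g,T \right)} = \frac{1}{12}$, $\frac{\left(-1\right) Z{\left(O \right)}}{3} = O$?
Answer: $\frac{100}{3} \approx 33.333$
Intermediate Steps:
$Z{\left(O \right)} = - 3 O$
$J{\left(g,T \right)} = \frac{1}{12}$
$39 - 68 J{\left(-1,Z{\left(-4 \right)} \right)} = 39 - \frac{17}{3} = \frac{100}{3}$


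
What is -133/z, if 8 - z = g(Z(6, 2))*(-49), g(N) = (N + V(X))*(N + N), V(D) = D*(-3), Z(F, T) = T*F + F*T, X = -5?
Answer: -133/91736 ≈ -0.0014498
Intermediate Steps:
Z(F, T) = 2*F*T (Z(F, T) = F*T + F*T = 2*F*T)
V(D) = -3*D
g(N) = 2*N*(15 + N) (g(N) = (N - 3*(-5))*(N + N) = (N + 15)*(2*N) = (15 + N)*(2*N) = 2*N*(15 + N))
z = 91736 (z = 8 - 2*(2*6*2)*(15 + 2*6*2)*(-49) = 8 - 2*24*(15 + 24)*(-49) = 8 - 2*24*39*(-49) = 8 - 1872*(-49) = 8 - 1*(-91728) = 8 + 91728 = 91736)
-133/z = -133/91736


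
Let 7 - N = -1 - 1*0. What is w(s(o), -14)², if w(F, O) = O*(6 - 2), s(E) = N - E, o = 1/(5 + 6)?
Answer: 3136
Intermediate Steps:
N = 8 (N = 7 - (-1 - 1*0) = 7 - (-1 + 0) = 7 - 1*(-1) = 7 + 1 = 8)
o = 1/11 ≈ 0.090909
s(E) = 8 - E
w(F, O) = 4*O (w(F, O) = O*4 = 4*O)
w(s(o), -14)² = (4*(-14))² = (-56)² = 3136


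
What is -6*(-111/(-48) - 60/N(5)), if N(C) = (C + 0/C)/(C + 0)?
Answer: 2769/8 ≈ 346.13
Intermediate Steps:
N(C) = 1 (N(C) = (C + 0)/C = C/C = 1)
-6*(-111/(-48) - 60/N(5)) = -6*(-111/(-48) - 60/1) = -6*(-111*(-1/48) - 60*1) = -6*(37/16 - 60) = -6*(-923/16) = 2769/8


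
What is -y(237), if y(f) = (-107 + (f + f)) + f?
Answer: -604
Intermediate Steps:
y(f) = -107 + 3*f (y(f) = (-107 + 2*f) + f = -107 + 3*f)
-y(237) = -(-107 + 3*237) = -(-107 + 711) = -1*604 = -604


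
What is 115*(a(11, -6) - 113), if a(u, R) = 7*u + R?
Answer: -4830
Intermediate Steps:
a(u, R) = R + 7*u
115*(a(11, -6) - 113) = 115*((-6 + 7*11) - 113) = 115*((-6 + 77) - 113) = 115*(71 - 113) = 115*(-42) = -4830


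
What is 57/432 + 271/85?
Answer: 40639/12240 ≈ 3.3202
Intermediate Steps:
57/432 + 271/85 = 57*(1/432) + 271*(1/85) = 19/144 + 271/85 = 40639/12240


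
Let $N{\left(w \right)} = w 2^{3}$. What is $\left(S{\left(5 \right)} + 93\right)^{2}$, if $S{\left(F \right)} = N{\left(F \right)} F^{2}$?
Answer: $1194649$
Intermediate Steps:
$N{\left(w \right)} = 8 w$ ($N{\left(w \right)} = w 8 = 8 w$)
$S{\left(F \right)} = 8 F^{3}$ ($S{\left(F \right)} = 8 F F^{2} = 8 F^{3}$)
$\left(S{\left(5 \right)} + 93\right)^{2} = \left(8 \cdot 5^{3} + 93\right)^{2} = \left(8 \cdot 125 + 93\right)^{2} = \left(1000 + 93\right)^{2} = 1093^{2} = 1194649$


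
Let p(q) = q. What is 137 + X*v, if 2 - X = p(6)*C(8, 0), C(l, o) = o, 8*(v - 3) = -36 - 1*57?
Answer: 479/4 ≈ 119.75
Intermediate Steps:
v = -69/8 (v = 3 + (-36 - 1*57)/8 = 3 + (-36 - 57)/8 = 3 + (⅛)*(-93) = 3 - 93/8 = -69/8 ≈ -8.6250)
X = 2 (X = 2 - 6*0 = 2 - 1*0 = 2 + 0 = 2)
137 + X*v = 137 + 2*(-69/8) = 137 - 69/4 = 479/4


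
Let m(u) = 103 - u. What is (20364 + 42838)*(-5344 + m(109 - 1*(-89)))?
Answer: -343755678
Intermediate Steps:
(20364 + 42838)*(-5344 + m(109 - 1*(-89))) = (20364 + 42838)*(-5344 + (103 - (109 - 1*(-89)))) = 63202*(-5344 + (103 - (109 + 89))) = 63202*(-5344 + (103 - 1*198)) = 63202*(-5344 + (103 - 198)) = 63202*(-5344 - 95) = 63202*(-5439) = -343755678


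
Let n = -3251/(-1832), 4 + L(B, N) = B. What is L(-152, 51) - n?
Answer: -289043/1832 ≈ -157.77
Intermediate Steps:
L(B, N) = -4 + B
n = 3251/1832 (n = -3251*(-1/1832) = 3251/1832 ≈ 1.7746)
L(-152, 51) - n = (-4 - 152) - 1*3251/1832 = -156 - 3251/1832 = -289043/1832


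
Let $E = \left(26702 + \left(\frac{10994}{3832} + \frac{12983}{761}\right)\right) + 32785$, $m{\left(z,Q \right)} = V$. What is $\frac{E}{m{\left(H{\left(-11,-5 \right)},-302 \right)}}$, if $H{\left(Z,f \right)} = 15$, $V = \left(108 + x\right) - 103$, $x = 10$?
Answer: $\frac{28921875219}{7290380} \approx 3967.1$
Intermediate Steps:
$V = 15$ ($V = \left(108 + 10\right) - 103 = 118 - 103 = 15$)
$m{\left(z,Q \right)} = 15$
$E = \frac{86765625657}{1458076}$ ($E = \left(26702 + \left(10994 \cdot \frac{1}{3832} + 12983 \cdot \frac{1}{761}\right)\right) + 32785 = \left(26702 + \left(\frac{5497}{1916} + \frac{12983}{761}\right)\right) + 32785 = \left(26702 + \frac{29058645}{1458076}\right) + 32785 = \frac{38962603997}{1458076} + 32785 = \frac{86765625657}{1458076} \approx 59507.0$)
$\frac{E}{m{\left(H{\left(-11,-5 \right)},-302 \right)}} = \frac{86765625657}{1458076 \cdot 15} = \frac{86765625657}{1458076} \cdot \frac{1}{15} = \frac{28921875219}{7290380}$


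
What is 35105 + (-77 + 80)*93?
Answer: 35384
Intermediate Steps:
35105 + (-77 + 80)*93 = 35105 + 3*93 = 35105 + 279 = 35384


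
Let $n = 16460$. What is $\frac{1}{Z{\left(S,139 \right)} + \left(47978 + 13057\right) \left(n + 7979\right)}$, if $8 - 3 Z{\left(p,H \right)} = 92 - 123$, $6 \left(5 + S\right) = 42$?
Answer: $\frac{1}{1491634378} \approx 6.7041 \cdot 10^{-10}$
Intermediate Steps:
$S = 2$ ($S = -5 + \frac{1}{6} \cdot 42 = -5 + 7 = 2$)
$Z{\left(p,H \right)} = 13$ ($Z{\left(p,H \right)} = \frac{8}{3} - \frac{92 - 123}{3} = \frac{8}{3} - - \frac{31}{3} = \frac{8}{3} + \frac{31}{3} = 13$)
$\frac{1}{Z{\left(S,139 \right)} + \left(47978 + 13057\right) \left(n + 7979\right)} = \frac{1}{13 + \left(47978 + 13057\right) \left(16460 + 7979\right)} = \frac{1}{13 + 61035 \cdot 24439} = \frac{1}{13 + 1491634365} = \frac{1}{1491634378}$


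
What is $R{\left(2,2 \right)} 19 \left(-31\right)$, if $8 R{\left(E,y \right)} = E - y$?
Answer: $0$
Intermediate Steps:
$R{\left(E,y \right)} = - \frac{y}{8} + \frac{E}{8}$ ($R{\left(E,y \right)} = \frac{E - y}{8} = - \frac{y}{8} + \frac{E}{8}$)
$R{\left(2,2 \right)} 19 \left(-31\right) = \left(\left(- \frac{1}{8}\right) 2 + \frac{1}{8} \cdot 2\right) 19 \left(-31\right) = \left(- \frac{1}{4} + \frac{1}{4}\right) 19 \left(-31\right) = 0 \cdot 19 \left(-31\right) = 0 \left(-31\right) = 0$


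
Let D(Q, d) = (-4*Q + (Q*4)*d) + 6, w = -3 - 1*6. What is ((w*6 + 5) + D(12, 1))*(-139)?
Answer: 5977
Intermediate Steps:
w = -9 (w = -3 - 6 = -9)
D(Q, d) = 6 - 4*Q + 4*Q*d (D(Q, d) = (-4*Q + (4*Q)*d) + 6 = (-4*Q + 4*Q*d) + 6 = 6 - 4*Q + 4*Q*d)
((w*6 + 5) + D(12, 1))*(-139) = ((-9*6 + 5) + (6 - 4*12 + 4*12*1))*(-139) = ((-54 + 5) + (6 - 48 + 48))*(-139) = (-49 + 6)*(-139) = -43*(-139) = 5977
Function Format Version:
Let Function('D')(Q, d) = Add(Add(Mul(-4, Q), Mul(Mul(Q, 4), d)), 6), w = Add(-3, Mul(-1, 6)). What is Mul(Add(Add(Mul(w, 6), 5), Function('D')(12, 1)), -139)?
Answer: 5977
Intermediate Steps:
w = -9 (w = Add(-3, -6) = -9)
Function('D')(Q, d) = Add(6, Mul(-4, Q), Mul(4, Q, d)) (Function('D')(Q, d) = Add(Add(Mul(-4, Q), Mul(Mul(4, Q), d)), 6) = Add(Add(Mul(-4, Q), Mul(4, Q, d)), 6) = Add(6, Mul(-4, Q), Mul(4, Q, d)))
Mul(Add(Add(Mul(w, 6), 5), Function('D')(12, 1)), -139) = Mul(Add(Add(Mul(-9, 6), 5), Add(6, Mul(-4, 12), Mul(4, 12, 1))), -139) = Mul(Add(Add(-54, 5), Add(6, -48, 48)), -139) = Mul(Add(-49, 6), -139) = Mul(-43, -139) = 5977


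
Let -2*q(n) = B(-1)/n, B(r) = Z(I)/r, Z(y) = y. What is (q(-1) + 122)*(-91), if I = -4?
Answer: -11284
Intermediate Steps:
B(r) = -4/r
q(n) = -2/n (q(n) = -(-4/(-1))/(2*n) = -(-4*(-1))/(2*n) = -2/n)
(q(-1) + 122)*(-91) = (-2/(-1) + 122)*(-91) = (-2*(-1) + 122)*(-91) = (2 + 122)*(-91) = 124*(-91) = -11284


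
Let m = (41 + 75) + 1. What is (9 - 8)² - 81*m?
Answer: -9476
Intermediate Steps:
m = 117 (m = 116 + 1 = 117)
(9 - 8)² - 81*m = (9 - 8)² - 81*117 = 1² - 9477 = 1 - 9477 = -9476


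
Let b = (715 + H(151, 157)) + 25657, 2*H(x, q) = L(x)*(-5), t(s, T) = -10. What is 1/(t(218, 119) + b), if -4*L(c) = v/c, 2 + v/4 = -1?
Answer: 302/7961309 ≈ 3.7933e-5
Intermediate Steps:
v = -12 (v = -8 + 4*(-1) = -8 - 4 = -12)
L(c) = 3/c (L(c) = -(-3)/c = 3/c)
H(x, q) = -15/(2*x) (H(x, q) = ((3/x)*(-5))/2 = (-15/x)/2 = -15/(2*x))
b = 7964329/302 (b = (715 - 15/2/151) + 25657 = (715 - 15/2*1/151) + 25657 = (715 - 15/302) + 25657 = 215915/302 + 25657 = 7964329/302 ≈ 26372.)
1/(t(218, 119) + b) = 1/(-10 + 7964329/302) = 1/(7961309/302) = 302/7961309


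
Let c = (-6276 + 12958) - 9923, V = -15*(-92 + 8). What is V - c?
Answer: 4501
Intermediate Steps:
V = 1260 (V = -15*(-84) = 1260)
c = -3241 (c = 6682 - 9923 = -3241)
V - c = 1260 - 1*(-3241) = 1260 + 3241 = 4501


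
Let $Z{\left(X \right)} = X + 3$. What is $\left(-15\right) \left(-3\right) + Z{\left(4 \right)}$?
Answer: $52$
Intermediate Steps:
$Z{\left(X \right)} = 3 + X$
$\left(-15\right) \left(-3\right) + Z{\left(4 \right)} = \left(-15\right) \left(-3\right) + \left(3 + 4\right) = 45 + 7 = 52$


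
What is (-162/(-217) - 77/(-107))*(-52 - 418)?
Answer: -16000210/23219 ≈ -689.10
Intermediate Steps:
(-162/(-217) - 77/(-107))*(-52 - 418) = (-162*(-1/217) - 77*(-1/107))*(-470) = (162/217 + 77/107)*(-470) = (34043/23219)*(-470) = -16000210/23219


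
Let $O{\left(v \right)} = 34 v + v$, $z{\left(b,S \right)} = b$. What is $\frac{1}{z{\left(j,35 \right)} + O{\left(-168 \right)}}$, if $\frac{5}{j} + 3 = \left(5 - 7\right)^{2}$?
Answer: $- \frac{1}{5875} \approx -0.00017021$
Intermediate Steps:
$j = 5$ ($j = \frac{5}{-3 + \left(5 - 7\right)^{2}} = \frac{5}{-3 + \left(-2\right)^{2}} = \frac{5}{-3 + 4} = \frac{5}{1} = 5 \cdot 1 = 5$)
$O{\left(v \right)} = 35 v$
$\frac{1}{z{\left(j,35 \right)} + O{\left(-168 \right)}} = \frac{1}{5 + 35 \left(-168\right)} = \frac{1}{5 - 5880} = \frac{1}{-5875} = - \frac{1}{5875}$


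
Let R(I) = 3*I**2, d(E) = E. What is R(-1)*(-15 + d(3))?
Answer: -36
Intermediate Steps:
R(-1)*(-15 + d(3)) = (3*(-1)**2)*(-15 + 3) = (3*1)*(-12) = 3*(-12) = -36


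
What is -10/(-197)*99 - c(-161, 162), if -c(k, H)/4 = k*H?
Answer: -20551626/197 ≈ -1.0432e+5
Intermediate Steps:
c(k, H) = -4*H*k (c(k, H) = -4*k*H = -4*H*k)
-10/(-197)*99 - c(-161, 162) = -10/(-197)*99 - (-4)*162*(-161) = -10*(-1/197)*99 - 1*104328 = (10/197)*99 - 104328 = 990/197 - 104328 = -20551626/197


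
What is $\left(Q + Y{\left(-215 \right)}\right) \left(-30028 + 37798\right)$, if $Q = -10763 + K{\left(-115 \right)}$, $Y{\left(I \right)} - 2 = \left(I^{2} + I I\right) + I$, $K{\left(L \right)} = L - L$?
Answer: $633052980$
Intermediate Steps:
$K{\left(L \right)} = 0$
$Y{\left(I \right)} = 2 + I + 2 I^{2}$ ($Y{\left(I \right)} = 2 + \left(\left(I^{2} + I I\right) + I\right) = 2 + \left(\left(I^{2} + I^{2}\right) + I\right) = 2 + \left(2 I^{2} + I\right) = 2 + \left(I + 2 I^{2}\right) = 2 + I + 2 I^{2}$)
$Q = -10763$ ($Q = -10763 + 0 = -10763$)
$\left(Q + Y{\left(-215 \right)}\right) \left(-30028 + 37798\right) = \left(-10763 + \left(2 - 215 + 2 \left(-215\right)^{2}\right)\right) \left(-30028 + 37798\right) = \left(-10763 + \left(2 - 215 + 2 \cdot 46225\right)\right) 7770 = \left(-10763 + \left(2 - 215 + 92450\right)\right) 7770 = \left(-10763 + 92237\right) 7770 = 81474 \cdot 7770 = 633052980$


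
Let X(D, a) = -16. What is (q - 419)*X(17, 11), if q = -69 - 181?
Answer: 10704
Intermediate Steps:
q = -250
(q - 419)*X(17, 11) = (-250 - 419)*(-16) = -669*(-16) = 10704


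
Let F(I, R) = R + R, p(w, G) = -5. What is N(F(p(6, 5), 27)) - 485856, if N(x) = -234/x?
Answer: -1457581/3 ≈ -4.8586e+5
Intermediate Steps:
F(I, R) = 2*R
N(F(p(6, 5), 27)) - 485856 = -234/(2*27) - 485856 = -234/54 - 485856 = -234*1/54 - 485856 = -13/3 - 485856 = -1457581/3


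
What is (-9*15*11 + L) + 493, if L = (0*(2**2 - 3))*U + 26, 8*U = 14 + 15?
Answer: -966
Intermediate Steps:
U = 29/8 (U = (14 + 15)/8 = (1/8)*29 = 29/8 ≈ 3.6250)
L = 26 (L = (0*(2**2 - 3))*(29/8) + 26 = (0*(4 - 3))*(29/8) + 26 = (0*1)*(29/8) + 26 = 0*(29/8) + 26 = 0 + 26 = 26)
(-9*15*11 + L) + 493 = (-9*15*11 + 26) + 493 = (-135*11 + 26) + 493 = (-1485 + 26) + 493 = -1459 + 493 = -966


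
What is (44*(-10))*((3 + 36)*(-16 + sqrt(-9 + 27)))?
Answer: 274560 - 51480*sqrt(2) ≈ 2.0176e+5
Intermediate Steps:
(44*(-10))*((3 + 36)*(-16 + sqrt(-9 + 27))) = -17160*(-16 + sqrt(18)) = -17160*(-16 + 3*sqrt(2)) = -440*(-624 + 117*sqrt(2)) = 274560 - 51480*sqrt(2)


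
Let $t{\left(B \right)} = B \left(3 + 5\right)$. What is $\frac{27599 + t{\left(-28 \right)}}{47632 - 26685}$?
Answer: $\frac{27375}{20947} \approx 1.3069$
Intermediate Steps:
$t{\left(B \right)} = 8 B$ ($t{\left(B \right)} = B 8 = 8 B$)
$\frac{27599 + t{\left(-28 \right)}}{47632 - 26685} = \frac{27599 + 8 \left(-28\right)}{47632 - 26685} = \frac{27599 - 224}{20947} = 27375 \cdot \frac{1}{20947} = \frac{27375}{20947}$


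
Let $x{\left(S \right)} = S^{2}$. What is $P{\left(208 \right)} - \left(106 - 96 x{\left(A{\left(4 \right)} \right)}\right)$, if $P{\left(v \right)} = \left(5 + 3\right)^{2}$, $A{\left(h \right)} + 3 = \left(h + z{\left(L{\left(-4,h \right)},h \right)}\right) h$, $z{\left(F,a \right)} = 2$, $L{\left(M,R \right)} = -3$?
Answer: $42294$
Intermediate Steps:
$A{\left(h \right)} = -3 + h \left(2 + h\right)$ ($A{\left(h \right)} = -3 + \left(h + 2\right) h = -3 + \left(2 + h\right) h = -3 + h \left(2 + h\right)$)
$P{\left(v \right)} = 64$ ($P{\left(v \right)} = 8^{2} = 64$)
$P{\left(208 \right)} - \left(106 - 96 x{\left(A{\left(4 \right)} \right)}\right) = 64 - \left(106 - 96 \left(-3 + 4^{2} + 2 \cdot 4\right)^{2}\right) = 64 - \left(106 - 96 \left(-3 + 16 + 8\right)^{2}\right) = 64 - \left(106 - 96 \cdot 21^{2}\right) = 64 - \left(106 - 42336\right) = 64 - -42230 = 64 + 42230 = 42294$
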